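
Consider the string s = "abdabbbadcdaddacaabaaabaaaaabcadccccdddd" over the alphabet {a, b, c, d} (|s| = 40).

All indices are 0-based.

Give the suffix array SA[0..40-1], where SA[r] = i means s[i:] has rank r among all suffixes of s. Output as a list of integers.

[23, 24, 19, 25, 20, 16, 26, 21, 17, 3, 27, 0, 14, 30, 7, 11, 22, 18, 6, 5, 4, 28, 1, 15, 29, 32, 33, 34, 9, 35, 39, 2, 13, 10, 31, 8, 38, 12, 37, 36]

rank→(start, suffix):
  0 → (23, 'aaaaabcadccccdddd')
  1 → (24, 'aaaabcadccccdddd')
  2 → (19, 'aaabaaaaabcadccccdddd')
  3 → (25, 'aaabcadccccdddd')
  4 → (20, 'aabaaaaabcadccccdddd')
  5 → (16, 'aabaaabaaaaabcadccccdddd')
  6 → (26, 'aabcadccccdddd')
  7 → (21, 'abaaaaabcadccccdddd')
  8 → (17, 'abaaabaaaaabcadccccdddd')
  9 → (3, 'abbbadcdaddacaabaaabaaaaabcadccccdddd')
  10 → (27, 'abcadccccdddd')
  11 → (0, 'abdabbbadcdaddacaabaaabaaaaabcadccccdddd')
  12 → (14, 'acaabaaabaaaaabcadccccdddd')
  13 → (30, 'adccccdddd')
  14 → (7, 'adcdaddacaabaaabaaaaabcadccccdddd')
  15 → (11, 'addacaabaaabaaaaabcadccccdddd')
  16 → (22, 'baaaaabcadccccdddd')
  17 → (18, 'baaabaaaaabcadccccdddd')
  18 → (6, 'badcdaddacaabaaabaaaaabcadccccdddd')
  19 → (5, 'bbadcdaddacaabaaabaaaaabcadccccdddd')
  20 → (4, 'bbbadcdaddacaabaaabaaaaabcadccccdddd')
  21 → (28, 'bcadccccdddd')
  22 → (1, 'bdabbbadcdaddacaabaaabaaaaabcadccccdddd')
  23 → (15, 'caabaaabaaaaabcadccccdddd')
  24 → (29, 'cadccccdddd')
  25 → (32, 'ccccdddd')
  26 → (33, 'cccdddd')
  27 → (34, 'ccdddd')
  28 → (9, 'cdaddacaabaaabaaaaabcadccccdddd')
  29 → (35, 'cdddd')
  30 → (39, 'd')
  31 → (2, 'dabbbadcdaddacaabaaabaaaaabcadccccdddd')
  32 → (13, 'dacaabaaabaaaaabcadccccdddd')
  33 → (10, 'daddacaabaaabaaaaabcadccccdddd')
  34 → (31, 'dccccdddd')
  35 → (8, 'dcdaddacaabaaabaaaaabcadccccdddd')
  36 → (38, 'dd')
  37 → (12, 'ddacaabaaabaaaaabcadccccdddd')
  38 → (37, 'ddd')
  39 → (36, 'dddd')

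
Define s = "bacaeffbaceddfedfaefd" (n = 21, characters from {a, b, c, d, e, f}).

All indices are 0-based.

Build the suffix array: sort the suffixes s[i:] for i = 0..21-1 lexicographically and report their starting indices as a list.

[1, 8, 17, 3, 0, 7, 2, 9, 20, 11, 15, 12, 10, 14, 18, 4, 16, 6, 19, 13, 5]

rank | idx | suffix
   0 |   1 | acaeffbaceddfedfaefd
   1 |   8 | aceddfedfaefd
   2 |  17 | aefd
   3 |   3 | aeffbaceddfedfaefd
   4 |   0 | bacaeffbaceddfedfaefd
   5 |   7 | baceddfedfaefd
   6 |   2 | caeffbaceddfedfaefd
   7 |   9 | ceddfedfaefd
   8 |  20 | d
   9 |  11 | ddfedfaefd
  10 |  15 | dfaefd
  11 |  12 | dfedfaefd
  12 |  10 | eddfedfaefd
  13 |  14 | edfaefd
  14 |  18 | efd
  15 |   4 | effbaceddfedfaefd
  16 |  16 | faefd
  17 |   6 | fbaceddfedfaefd
  18 |  19 | fd
  19 |  13 | fedfaefd
  20 |   5 | ffbaceddfedfaefd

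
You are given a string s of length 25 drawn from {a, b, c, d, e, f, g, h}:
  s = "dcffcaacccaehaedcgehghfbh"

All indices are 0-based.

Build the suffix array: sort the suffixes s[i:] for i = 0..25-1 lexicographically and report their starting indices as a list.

rank→(start, suffix):
  0 → (5, 'aacccaehaedcgehghfbh')
  1 → (6, 'acccaehaedcgehghfbh')
  2 → (13, 'aedcgehghfbh')
  3 → (10, 'aehaedcgehghfbh')
  4 → (23, 'bh')
  5 → (4, 'caacccaehaedcgehghfbh')
  6 → (9, 'caehaedcgehghfbh')
  7 → (8, 'ccaehaedcgehghfbh')
  8 → (7, 'cccaehaedcgehghfbh')
  9 → (1, 'cffcaacccaehaedcgehghfbh')
  10 → (16, 'cgehghfbh')
  11 → (0, 'dcffcaacccaehaedcgehghfbh')
  12 → (15, 'dcgehghfbh')
  13 → (14, 'edcgehghfbh')
  14 → (11, 'ehaedcgehghfbh')
  15 → (18, 'ehghfbh')
  16 → (22, 'fbh')
  17 → (3, 'fcaacccaehaedcgehghfbh')
  18 → (2, 'ffcaacccaehaedcgehghfbh')
  19 → (17, 'gehghfbh')
  20 → (20, 'ghfbh')
  21 → (24, 'h')
  22 → (12, 'haedcgehghfbh')
  23 → (21, 'hfbh')
  24 → (19, 'hghfbh')

[5, 6, 13, 10, 23, 4, 9, 8, 7, 1, 16, 0, 15, 14, 11, 18, 22, 3, 2, 17, 20, 24, 12, 21, 19]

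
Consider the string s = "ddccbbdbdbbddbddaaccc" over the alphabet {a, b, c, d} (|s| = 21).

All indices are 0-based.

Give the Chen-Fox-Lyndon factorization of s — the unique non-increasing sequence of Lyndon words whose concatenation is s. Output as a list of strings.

["d", "d", "c", "c", "bbdbdbbddbdd", "aaccc"]

emit factor 1: 'd' (i=0, period=1)
emit factor 2: 'd' (i=1, period=1)
emit factor 3: 'c' (i=2, period=1)
emit factor 4: 'c' (i=3, period=1)
emit factor 5: 'bbdbdbbddbdd' (i=4, period=12)
emit factor 6: 'aaccc' (i=16, period=5)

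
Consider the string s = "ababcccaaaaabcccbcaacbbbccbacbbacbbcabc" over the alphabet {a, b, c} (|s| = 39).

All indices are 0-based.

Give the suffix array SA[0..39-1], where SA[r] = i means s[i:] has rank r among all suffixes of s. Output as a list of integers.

[7, 8, 9, 10, 18, 0, 36, 2, 11, 27, 19, 31, 1, 26, 30, 29, 21, 33, 22, 37, 16, 34, 23, 3, 12, 38, 6, 17, 35, 25, 28, 20, 32, 15, 5, 24, 14, 4, 13]

sorted suffixes:
  #0 SA[0]=7  'aaaaabcccbcaacbbbccbacbbacbbcabc'
  #1 SA[1]=8  'aaaabcccbcaacbbbccbacbbacbbcabc'
  #2 SA[2]=9  'aaabcccbcaacbbbccbacbbacbbcabc'
  #3 SA[3]=10  'aabcccbcaacbbbccbacbbacbbcabc'
  #4 SA[4]=18  'aacbbbccbacbbacbbcabc'
  #5 SA[5]=0  'ababcccaaaaabcccbcaacbbbccbacbbacbbcabc'
  #6 SA[6]=36  'abc'
  #7 SA[7]=2  'abcccaaaaabcccbcaacbbbccbacbbacbbcabc'
  #8 SA[8]=11  'abcccbcaacbbbccbacbbacbbcabc'
  #9 SA[9]=27  'acbbacbbcabc'
  #10 SA[10]=19  'acbbbccbacbbacbbcabc'
  #11 SA[11]=31  'acbbcabc'
  #12 SA[12]=1  'babcccaaaaabcccbcaacbbbccbacbbacbbcabc'
  #13 SA[13]=26  'bacbbacbbcabc'
  #14 SA[14]=30  'bacbbcabc'
  #15 SA[15]=29  'bbacbbcabc'
  #16 SA[16]=21  'bbbccbacbbacbbcabc'
  #17 SA[17]=33  'bbcabc'
  #18 SA[18]=22  'bbccbacbbacbbcabc'
  #19 SA[19]=37  'bc'
  #20 SA[20]=16  'bcaacbbbccbacbbacbbcabc'
  #21 SA[21]=34  'bcabc'
  #22 SA[22]=23  'bccbacbbacbbcabc'
  #23 SA[23]=3  'bcccaaaaabcccbcaacbbbccbacbbacbbcabc'
  #24 SA[24]=12  'bcccbcaacbbbccbacbbacbbcabc'
  #25 SA[25]=38  'c'
  #26 SA[26]=6  'caaaaabcccbcaacbbbccbacbbacbbcabc'
  #27 SA[27]=17  'caacbbbccbacbbacbbcabc'
  #28 SA[28]=35  'cabc'
  #29 SA[29]=25  'cbacbbacbbcabc'
  #30 SA[30]=28  'cbbacbbcabc'
  #31 SA[31]=20  'cbbbccbacbbacbbcabc'
  #32 SA[32]=32  'cbbcabc'
  #33 SA[33]=15  'cbcaacbbbccbacbbacbbcabc'
  #34 SA[34]=5  'ccaaaaabcccbcaacbbbccbacbbacbbcabc'
  #35 SA[35]=24  'ccbacbbacbbcabc'
  #36 SA[36]=14  'ccbcaacbbbccbacbbacbbcabc'
  #37 SA[37]=4  'cccaaaaabcccbcaacbbbccbacbbacbbcabc'
  #38 SA[38]=13  'cccbcaacbbbccbacbbacbbcabc'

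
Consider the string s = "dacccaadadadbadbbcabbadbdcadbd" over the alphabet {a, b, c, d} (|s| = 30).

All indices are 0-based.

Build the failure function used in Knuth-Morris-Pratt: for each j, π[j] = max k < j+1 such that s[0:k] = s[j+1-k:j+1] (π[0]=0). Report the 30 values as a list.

π[0] = 0
j=1 s[j]='a': π[1]=0 (border '')
j=2 s[j]='c': π[2]=0 (border '')
j=3 s[j]='c': π[3]=0 (border '')
j=4 s[j]='c': π[4]=0 (border '')
j=5 s[j]='a': π[5]=0 (border '')
j=6 s[j]='a': π[6]=0 (border '')
j=7 s[j]='d': π[7]=1 (border 'd')
j=8 s[j]='a': π[8]=2 (border 'da')
j=9 s[j]='d': k: 2→0; π[9]=1 (border 'd')
j=10 s[j]='a': π[10]=2 (border 'da')
j=11 s[j]='d': k: 2→0; π[11]=1 (border 'd')
j=12 s[j]='b': k: 1→0; π[12]=0 (border '')
j=13 s[j]='a': π[13]=0 (border '')
j=14 s[j]='d': π[14]=1 (border 'd')
j=15 s[j]='b': k: 1→0; π[15]=0 (border '')
j=16 s[j]='b': π[16]=0 (border '')
j=17 s[j]='c': π[17]=0 (border '')
j=18 s[j]='a': π[18]=0 (border '')
j=19 s[j]='b': π[19]=0 (border '')
j=20 s[j]='b': π[20]=0 (border '')
j=21 s[j]='a': π[21]=0 (border '')
j=22 s[j]='d': π[22]=1 (border 'd')
j=23 s[j]='b': k: 1→0; π[23]=0 (border '')
j=24 s[j]='d': π[24]=1 (border 'd')
j=25 s[j]='c': k: 1→0; π[25]=0 (border '')
j=26 s[j]='a': π[26]=0 (border '')
j=27 s[j]='d': π[27]=1 (border 'd')
j=28 s[j]='b': k: 1→0; π[28]=0 (border '')
j=29 s[j]='d': π[29]=1 (border 'd')

[0, 0, 0, 0, 0, 0, 0, 1, 2, 1, 2, 1, 0, 0, 1, 0, 0, 0, 0, 0, 0, 0, 1, 0, 1, 0, 0, 1, 0, 1]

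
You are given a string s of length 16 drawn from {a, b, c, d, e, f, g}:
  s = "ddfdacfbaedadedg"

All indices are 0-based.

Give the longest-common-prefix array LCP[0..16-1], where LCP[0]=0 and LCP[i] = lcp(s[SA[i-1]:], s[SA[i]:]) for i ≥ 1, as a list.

sorted suffixes:
  #0 SA[0]=4  'acfbaedadedg'
  #1 SA[1]=11  'adedg'
  #2 SA[2]=8  'aedadedg'
  #3 SA[3]=7  'baedadedg'
  #4 SA[4]=5  'cfbaedadedg'
  #5 SA[5]=3  'dacfbaedadedg'
  #6 SA[6]=10  'dadedg'
  #7 SA[7]=0  'ddfdacfbaedadedg'
  #8 SA[8]=12  'dedg'
  #9 SA[9]=1  'dfdacfbaedadedg'
  #10 SA[10]=14  'dg'
  #11 SA[11]=9  'edadedg'
  #12 SA[12]=13  'edg'
  #13 SA[13]=6  'fbaedadedg'
  #14 SA[14]=2  'fdacfbaedadedg'
  #15 SA[15]=15  'g'

SA = [4, 11, 8, 7, 5, 3, 10, 0, 12, 1, 14, 9, 13, 6, 2, 15]
i: (SA[i-1],SA[i]) lcp shared
  1: (4,11) 1 'a'
  2: (11,8) 1 'a'
  3: (8,7) 0 ''
  4: (7,5) 0 ''
  5: (5,3) 0 ''
  6: (3,10) 2 'da'
  7: (10,0) 1 'd'
  8: (0,12) 1 'd'
  9: (12,1) 1 'd'
  10: (1,14) 1 'd'
  11: (14,9) 0 ''
  12: (9,13) 2 'ed'
  13: (13,6) 0 ''
  14: (6,2) 1 'f'
  15: (2,15) 0 ''

[0, 1, 1, 0, 0, 0, 2, 1, 1, 1, 1, 0, 2, 0, 1, 0]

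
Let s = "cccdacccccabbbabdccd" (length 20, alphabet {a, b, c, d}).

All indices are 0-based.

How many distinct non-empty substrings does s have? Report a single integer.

180

rank→(start, suffix):
  0 → (10, 'abbbabdccd')
  1 → (14, 'abdccd')
  2 → (4, 'acccccabbbabdccd')
  3 → (13, 'babdccd')
  4 → (12, 'bbabdccd')
  5 → (11, 'bbbabdccd')
  6 → (15, 'bdccd')
  7 → (9, 'cabbbabdccd')
  8 → (8, 'ccabbbabdccd')
  9 → (7, 'cccabbbabdccd')
  10 → (6, 'ccccabbbabdccd')
  11 → (5, 'cccccabbbabdccd')
  12 → (0, 'cccdacccccabbbabdccd')
  13 → (17, 'ccd')
  14 → (1, 'ccdacccccabbbabdccd')
  15 → (18, 'cd')
  16 → (2, 'cdacccccabbbabdccd')
  17 → (19, 'd')
  18 → (3, 'dacccccabbbabdccd')
  19 → (16, 'dccd')

SA = [10, 14, 4, 13, 12, 11, 15, 9, 8, 7, 6, 5, 0, 17, 1, 18, 2, 19, 3, 16]
rank  pair      lcp
   1  s[10:],s[14:]  2  'ab'
   2  s[14:],s[4:]  1  'a'
   3  s[4:],s[13:]  0  ''
   4  s[13:],s[12:]  1  'b'
   5  s[12:],s[11:]  2  'bb'
   6  s[11:],s[15:]  1  'b'
   7  s[15:],s[9:]  0  ''
   8  s[9:],s[8:]  1  'c'
   9  s[8:],s[7:]  2  'cc'
  10  s[7:],s[6:]  3  'ccc'
  11  s[6:],s[5:]  4  'cccc'
  12  s[5:],s[0:]  3  'ccc'
  13  s[0:],s[17:]  2  'cc'
  14  s[17:],s[1:]  3  'ccd'
  15  s[1:],s[18:]  1  'c'
  16  s[18:],s[2:]  2  'cd'
  17  s[2:],s[19:]  0  ''
  18  s[19:],s[3:]  1  'd'
  19  s[3:],s[16:]  1  'd'

n(n+1)/2 = 20·21/2 = 210
Σ LCP = 0 + 2 + 1 + 0 + 1 + 2 + 1 + 0 + 1 + 2 + 3 + 4 + 3 + 2 + 3 + 1 + 2 + 0 + 1 + 1 = 30
distinct = 210 − 30 = 180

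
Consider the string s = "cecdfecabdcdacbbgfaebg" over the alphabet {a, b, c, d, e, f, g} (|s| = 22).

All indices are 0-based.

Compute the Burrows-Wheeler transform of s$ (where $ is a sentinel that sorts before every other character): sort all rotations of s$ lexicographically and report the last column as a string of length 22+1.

gcdfcaebeade$cbcafcgdbb

rank  rotation                 last
    0  $cecdfecabdcdacbbgfaebg  g
    1  abdcdacbbgfaebg$cecdfec  c
    2  acbbgfaebg$cecdfecabdcd  d
    3  aebg$cecdfecabdcdacbbgf  f
    4  bbgfaebg$cecdfecabdcdac  c
    5  bdcdacbbgfaebg$cecdfeca  a
    6  bg$cecdfecabdcdacbbgfae  e
    7  bgfaebg$cecdfecabdcdacb  b
    8  cabdcdacbbgfaebg$cecdfe  e
    9  cbbgfaebg$cecdfecabdcda  a
   10  cdacbbgfaebg$cecdfecabd  d
   11  cdfecabdcdacbbgfaebg$ce  e
   12  cecdfecabdcdacbbgfaebg$  $
   13  dacbbgfaebg$cecdfecabdc  c
   14  dcdacbbgfaebg$cecdfecab  b
   15  dfecabdcdacbbgfaebg$cec  c
   16  ebg$cecdfecabdcdacbbgfa  a
   17  ecabdcdacbbgfaebg$cecdf  f
   18  ecdfecabdcdacbbgfaebg$c  c
   19  faebg$cecdfecabdcdacbbg  g
   20  fecabdcdacbbgfaebg$cecd  d
   21  g$cecdfecabdcdacbbgfaeb  b
   22  gfaebg$cecdfecabdcdacbb  b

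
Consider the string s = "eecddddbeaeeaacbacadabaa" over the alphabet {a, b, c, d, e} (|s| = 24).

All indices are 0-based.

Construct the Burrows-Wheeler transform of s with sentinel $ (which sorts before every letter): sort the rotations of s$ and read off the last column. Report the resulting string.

rank  rotation                   last
    0  $eecddddbeaeeaacbacadabaa  a
    1  a$eecddddbeaeeaacbacadaba  a
    2  aa$eecddddbeaeeaacbacadab  b
    3  aacbacadabaa$eecddddbeaee  e
    4  abaa$eecddddbeaeeaacbacad  d
    5  acadabaa$eecddddbeaeeaacb  b
    6  acbacadabaa$eecddddbeaeea  a
    7  adabaa$eecddddbeaeeaacbac  c
    8  aeeaacbacadabaa$eecddddbe  e
    9  baa$eecddddbeaeeaacbacada  a
   10  bacadabaa$eecddddbeaeeaac  c
   11  beaeeaacbacadabaa$eecdddd  d
   12  cadabaa$eecddddbeaeeaacba  a
   13  cbacadabaa$eecddddbeaeeaa  a
   14  cddddbeaeeaacbacadabaa$ee  e
   15  dabaa$eecddddbeaeeaacbaca  a
   16  dbeaeeaacbacadabaa$eecddd  d
   17  ddbeaeeaacbacadabaa$eecdd  d
   18  dddbeaeeaacbacadabaa$eecd  d
   19  ddddbeaeeaacbacadabaa$eec  c
   20  eaacbacadabaa$eecddddbeae  e
   21  eaeeaacbacadabaa$eecddddb  b
   22  ecddddbeaeeaacbacadabaa$e  e
   23  eeaacbacadabaa$eecddddbea  a
   24  eecddddbeaeeaacbacadabaa$  $

aabedbaceacdaaeadddcebea$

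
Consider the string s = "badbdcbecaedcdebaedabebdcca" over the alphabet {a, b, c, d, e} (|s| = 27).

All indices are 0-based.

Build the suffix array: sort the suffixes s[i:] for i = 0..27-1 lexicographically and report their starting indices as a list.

rank→(start, suffix):
  0 → (26, 'a')
  1 → (19, 'abebdcca')
  2 → (1, 'adbdcbecaedcdebaedabebdcca')
  3 → (16, 'aedabebdcca')
  4 → (9, 'aedcdebaedabebdcca')
  5 → (0, 'badbdcbecaedcdebaedabebdcca')
  6 → (15, 'baedabebdcca')
  7 → (3, 'bdcbecaedcdebaedabebdcca')
  8 → (22, 'bdcca')
  9 → (20, 'bebdcca')
  10 → (6, 'becaedcdebaedabebdcca')
  11 → (25, 'ca')
  12 → (8, 'caedcdebaedabebdcca')
  13 → (5, 'cbecaedcdebaedabebdcca')
  14 → (24, 'cca')
  15 → (12, 'cdebaedabebdcca')
  16 → (18, 'dabebdcca')
  17 → (2, 'dbdcbecaedcdebaedabebdcca')
  18 → (4, 'dcbecaedcdebaedabebdcca')
  19 → (23, 'dcca')
  20 → (11, 'dcdebaedabebdcca')
  21 → (13, 'debaedabebdcca')
  22 → (14, 'ebaedabebdcca')
  23 → (21, 'ebdcca')
  24 → (7, 'ecaedcdebaedabebdcca')
  25 → (17, 'edabebdcca')
  26 → (10, 'edcdebaedabebdcca')

[26, 19, 1, 16, 9, 0, 15, 3, 22, 20, 6, 25, 8, 5, 24, 12, 18, 2, 4, 23, 11, 13, 14, 21, 7, 17, 10]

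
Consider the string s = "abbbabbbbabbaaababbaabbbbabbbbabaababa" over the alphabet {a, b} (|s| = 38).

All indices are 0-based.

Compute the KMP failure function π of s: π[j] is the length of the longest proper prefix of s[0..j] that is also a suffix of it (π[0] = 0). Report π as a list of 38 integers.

[0, 0, 0, 0, 1, 2, 3, 4, 0, 1, 2, 3, 1, 1, 1, 2, 1, 2, 3, 1, 1, 2, 3, 4, 0, 1, 2, 3, 4, 0, 1, 2, 1, 1, 2, 1, 2, 1]

π[0] = 0
j=1 s[j]='b': π[1]=0 (border '')
j=2 s[j]='b': π[2]=0 (border '')
j=3 s[j]='b': π[3]=0 (border '')
j=4 s[j]='a': π[4]=1 (border 'a')
j=5 s[j]='b': π[5]=2 (border 'ab')
j=6 s[j]='b': π[6]=3 (border 'abb')
j=7 s[j]='b': π[7]=4 (border 'abbb')
j=8 s[j]='b': k: 4→0; π[8]=0 (border '')
j=9 s[j]='a': π[9]=1 (border 'a')
j=10 s[j]='b': π[10]=2 (border 'ab')
j=11 s[j]='b': π[11]=3 (border 'abb')
j=12 s[j]='a': k: 3→0; π[12]=1 (border 'a')
j=13 s[j]='a': k: 1→0; π[13]=1 (border 'a')
j=14 s[j]='a': k: 1→0; π[14]=1 (border 'a')
j=15 s[j]='b': π[15]=2 (border 'ab')
j=16 s[j]='a': k: 2→0; π[16]=1 (border 'a')
j=17 s[j]='b': π[17]=2 (border 'ab')
j=18 s[j]='b': π[18]=3 (border 'abb')
j=19 s[j]='a': k: 3→0; π[19]=1 (border 'a')
j=20 s[j]='a': k: 1→0; π[20]=1 (border 'a')
j=21 s[j]='b': π[21]=2 (border 'ab')
j=22 s[j]='b': π[22]=3 (border 'abb')
j=23 s[j]='b': π[23]=4 (border 'abbb')
j=24 s[j]='b': k: 4→0; π[24]=0 (border '')
j=25 s[j]='a': π[25]=1 (border 'a')
j=26 s[j]='b': π[26]=2 (border 'ab')
j=27 s[j]='b': π[27]=3 (border 'abb')
j=28 s[j]='b': π[28]=4 (border 'abbb')
j=29 s[j]='b': k: 4→0; π[29]=0 (border '')
j=30 s[j]='a': π[30]=1 (border 'a')
j=31 s[j]='b': π[31]=2 (border 'ab')
j=32 s[j]='a': k: 2→0; π[32]=1 (border 'a')
j=33 s[j]='a': k: 1→0; π[33]=1 (border 'a')
j=34 s[j]='b': π[34]=2 (border 'ab')
j=35 s[j]='a': k: 2→0; π[35]=1 (border 'a')
j=36 s[j]='b': π[36]=2 (border 'ab')
j=37 s[j]='a': k: 2→0; π[37]=1 (border 'a')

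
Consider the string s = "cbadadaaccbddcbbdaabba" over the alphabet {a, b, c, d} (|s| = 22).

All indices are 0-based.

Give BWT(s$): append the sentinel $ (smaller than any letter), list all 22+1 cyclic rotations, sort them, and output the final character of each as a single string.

rank  rotation                 last
    0  $cbadadaaccbddcbbdaabba  a
    1  a$cbadadaaccbddcbbdaabb  b
    2  aabba$cbadadaaccbddcbbd  d
    3  aaccbddcbbdaabba$cbadad  d
    4  abba$cbadadaaccbddcbbda  a
    5  accbddcbbdaabba$cbadada  a
    6  adaaccbddcbbdaabba$cbad  d
    7  adadaaccbddcbbdaabba$cb  b
    8  ba$cbadadaaccbddcbbdaab  b
    9  badadaaccbddcbbdaabba$c  c
   10  bba$cbadadaaccbddcbbdaa  a
   11  bbdaabba$cbadadaaccbddc  c
   12  bdaabba$cbadadaaccbddcb  b
   13  bddcbbdaabba$cbadadaacc  c
   14  cbadadaaccbddcbbdaabba$  $
   15  cbbdaabba$cbadadaaccbdd  d
   16  cbddcbbdaabba$cbadadaac  c
   17  ccbddcbbdaabba$cbadadaa  a
   18  daabba$cbadadaaccbddcbb  b
   19  daaccbddcbbdaabba$cbada  a
   20  dadaaccbddcbbdaabba$cba  a
   21  dcbbdaabba$cbadadaaccbd  d
   22  ddcbbdaabba$cbadadaaccb  b

abddaadbbcacbc$dcabaadb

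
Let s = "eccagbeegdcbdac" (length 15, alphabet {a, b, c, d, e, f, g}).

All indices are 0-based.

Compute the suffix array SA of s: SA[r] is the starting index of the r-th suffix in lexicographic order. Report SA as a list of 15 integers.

[13, 3, 11, 5, 14, 2, 10, 1, 12, 9, 0, 6, 7, 4, 8]

sorted suffixes:
  #0 SA[0]=13  'ac'
  #1 SA[1]=3  'agbeegdcbdac'
  #2 SA[2]=11  'bdac'
  #3 SA[3]=5  'beegdcbdac'
  #4 SA[4]=14  'c'
  #5 SA[5]=2  'cagbeegdcbdac'
  #6 SA[6]=10  'cbdac'
  #7 SA[7]=1  'ccagbeegdcbdac'
  #8 SA[8]=12  'dac'
  #9 SA[9]=9  'dcbdac'
  #10 SA[10]=0  'eccagbeegdcbdac'
  #11 SA[11]=6  'eegdcbdac'
  #12 SA[12]=7  'egdcbdac'
  #13 SA[13]=4  'gbeegdcbdac'
  #14 SA[14]=8  'gdcbdac'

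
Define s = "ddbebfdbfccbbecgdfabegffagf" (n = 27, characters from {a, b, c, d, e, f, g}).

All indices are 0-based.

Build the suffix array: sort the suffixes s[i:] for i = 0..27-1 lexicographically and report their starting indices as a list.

[18, 24, 11, 2, 12, 19, 7, 4, 10, 9, 14, 1, 6, 0, 16, 3, 13, 20, 26, 17, 23, 8, 5, 22, 15, 25, 21]

rank→(start, suffix):
  0 → (18, 'abegffagf')
  1 → (24, 'agf')
  2 → (11, 'bbecgdfabegffagf')
  3 → (2, 'bebfdbfccbbecgdfabegffagf')
  4 → (12, 'becgdfabegffagf')
  5 → (19, 'begffagf')
  6 → (7, 'bfccbbecgdfabegffagf')
  7 → (4, 'bfdbfccbbecgdfabegffagf')
  8 → (10, 'cbbecgdfabegffagf')
  9 → (9, 'ccbbecgdfabegffagf')
  10 → (14, 'cgdfabegffagf')
  11 → (1, 'dbebfdbfccbbecgdfabegffagf')
  12 → (6, 'dbfccbbecgdfabegffagf')
  13 → (0, 'ddbebfdbfccbbecgdfabegffagf')
  14 → (16, 'dfabegffagf')
  15 → (3, 'ebfdbfccbbecgdfabegffagf')
  16 → (13, 'ecgdfabegffagf')
  17 → (20, 'egffagf')
  18 → (26, 'f')
  19 → (17, 'fabegffagf')
  20 → (23, 'fagf')
  21 → (8, 'fccbbecgdfabegffagf')
  22 → (5, 'fdbfccbbecgdfabegffagf')
  23 → (22, 'ffagf')
  24 → (15, 'gdfabegffagf')
  25 → (25, 'gf')
  26 → (21, 'gffagf')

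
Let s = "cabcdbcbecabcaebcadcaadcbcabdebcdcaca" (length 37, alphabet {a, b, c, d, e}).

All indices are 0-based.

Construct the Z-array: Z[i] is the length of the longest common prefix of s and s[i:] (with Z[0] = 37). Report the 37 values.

[37, 0, 0, 1, 0, 0, 1, 0, 0, 4, 0, 0, 2, 0, 0, 0, 2, 0, 0, 2, 0, 0, 0, 1, 0, 3, 0, 0, 0, 0, 0, 1, 0, 2, 0, 2, 0]

Z[0]=37
i=1: outside box; Z[1]=0
i=2: outside box; Z[2]=0
i=3: outside box; Z[3]=1 grow→box=[3,4)
i=4: outside box; Z[4]=0
i=5: outside box; Z[5]=0
i=6: outside box; Z[6]=1 grow→box=[6,7)
i=7: outside box; Z[7]=0
i=8: outside box; Z[8]=0
i=9: outside box; Z[9]=4 grow→box=[9,13)
i=10: min(r-i=3, Z[1]=0)=0; Z[10]=0
i=11: min(r-i=2, Z[2]=0)=0; Z[11]=0
i=12: min(r-i=1, Z[3]=1)=1; Z[12]=2 grow→box=[12,14)
i=13: min(r-i=1, Z[1]=0)=0; Z[13]=0
i=14: outside box; Z[14]=0
i=15: outside box; Z[15]=0
i=16: outside box; Z[16]=2 grow→box=[16,18)
i=17: min(r-i=1, Z[1]=0)=0; Z[17]=0
i=18: outside box; Z[18]=0
i=19: outside box; Z[19]=2 grow→box=[19,21)
i=20: min(r-i=1, Z[1]=0)=0; Z[20]=0
i=21: outside box; Z[21]=0
i=22: outside box; Z[22]=0
i=23: outside box; Z[23]=1 grow→box=[23,24)
i=24: outside box; Z[24]=0
i=25: outside box; Z[25]=3 grow→box=[25,28)
i=26: min(r-i=2, Z[1]=0)=0; Z[26]=0
i=27: min(r-i=1, Z[2]=0)=0; Z[27]=0
i=28: outside box; Z[28]=0
i=29: outside box; Z[29]=0
i=30: outside box; Z[30]=0
i=31: outside box; Z[31]=1 grow→box=[31,32)
i=32: outside box; Z[32]=0
i=33: outside box; Z[33]=2 grow→box=[33,35)
i=34: min(r-i=1, Z[1]=0)=0; Z[34]=0
i=35: outside box; Z[35]=2 grow→box=[35,37)
i=36: min(r-i=1, Z[1]=0)=0; Z[36]=0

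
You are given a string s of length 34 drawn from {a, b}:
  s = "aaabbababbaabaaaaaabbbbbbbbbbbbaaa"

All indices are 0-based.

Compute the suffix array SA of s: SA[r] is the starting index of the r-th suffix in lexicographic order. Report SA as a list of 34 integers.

rank→(start, suffix):
  0 → (33, 'a')
  1 → (32, 'aa')
  2 → (31, 'aaa')
  3 → (13, 'aaaaaabbbbbbbbbbbbaaa')
  4 → (14, 'aaaaabbbbbbbbbbbbaaa')
  5 → (15, 'aaaabbbbbbbbbbbbaaa')
  6 → (0, 'aaabbababbaabaaaaaabbbbbbbbbbbbaaa')
  7 → (16, 'aaabbbbbbbbbbbbaaa')
  8 → (10, 'aabaaaaaabbbbbbbbbbbbaaa')
  9 → (1, 'aabbababbaabaaaaaabbbbbbbbbbbbaaa')
  10 → (17, 'aabbbbbbbbbbbbaaa')
  11 → (11, 'abaaaaaabbbbbbbbbbbbaaa')
  12 → (5, 'ababbaabaaaaaabbbbbbbbbbbbaaa')
  13 → (7, 'abbaabaaaaaabbbbbbbbbbbbaaa')
  14 → (2, 'abbababbaabaaaaaabbbbbbbbbbbbaaa')
  15 → (18, 'abbbbbbbbbbbbaaa')
  16 → (30, 'baaa')
  17 → (12, 'baaaaaabbbbbbbbbbbbaaa')
  18 → (9, 'baabaaaaaabbbbbbbbbbbbaaa')
  19 → (4, 'bababbaabaaaaaabbbbbbbbbbbbaaa')
  20 → (6, 'babbaabaaaaaabbbbbbbbbbbbaaa')
  21 → (29, 'bbaaa')
  22 → (8, 'bbaabaaaaaabbbbbbbbbbbbaaa')
  23 → (3, 'bbababbaabaaaaaabbbbbbbbbbbbaaa')
  24 → (28, 'bbbaaa')
  25 → (27, 'bbbbaaa')
  26 → (26, 'bbbbbaaa')
  27 → (25, 'bbbbbbaaa')
  28 → (24, 'bbbbbbbaaa')
  29 → (23, 'bbbbbbbbaaa')
  30 → (22, 'bbbbbbbbbaaa')
  31 → (21, 'bbbbbbbbbbaaa')
  32 → (20, 'bbbbbbbbbbbaaa')
  33 → (19, 'bbbbbbbbbbbbaaa')

[33, 32, 31, 13, 14, 15, 0, 16, 10, 1, 17, 11, 5, 7, 2, 18, 30, 12, 9, 4, 6, 29, 8, 3, 28, 27, 26, 25, 24, 23, 22, 21, 20, 19]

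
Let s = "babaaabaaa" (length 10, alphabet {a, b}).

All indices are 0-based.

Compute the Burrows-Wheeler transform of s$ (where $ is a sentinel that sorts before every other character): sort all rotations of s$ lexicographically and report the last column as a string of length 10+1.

aaabbaabaa$

rank  rotation     last
    0  $babaaabaaa  a
    1  a$babaaabaa  a
    2  aa$babaaaba  a
    3  aaa$babaaab  b
    4  aaabaaa$bab  b
    5  aabaaa$baba  a
    6  abaaa$babaa  a
    7  abaaabaaa$b  b
    8  baaa$babaaa  a
    9  baaabaaa$ba  a
   10  babaaabaaa$  $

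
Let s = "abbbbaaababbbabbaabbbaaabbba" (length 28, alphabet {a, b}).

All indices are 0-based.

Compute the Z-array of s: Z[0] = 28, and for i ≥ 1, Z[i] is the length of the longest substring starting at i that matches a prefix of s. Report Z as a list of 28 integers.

Z[0]=28
i=1: i≥r, start 0; Z[1]=0
i=2: i≥r, start 0; Z[2]=0
i=3: i≥r, start 0; Z[3]=0
i=4: i≥r, start 0; Z[4]=0
i=5: i≥r, start 0; Z[5]=1 grow→box=[5,6)
i=6: i≥r, start 0; Z[6]=1 grow→box=[6,7)
i=7: i≥r, start 0; Z[7]=2 grow→box=[7,9)
i=8: min(r-i=1, Z[1]=0)=0; Z[8]=0
i=9: i≥r, start 0; Z[9]=4 grow→box=[9,13)
i=10: min(r-i=3, Z[1]=0)=0; Z[10]=0
i=11: min(r-i=2, Z[2]=0)=0; Z[11]=0
i=12: min(r-i=1, Z[3]=0)=0; Z[12]=0
i=13: i≥r, start 0; Z[13]=3 grow→box=[13,16)
i=14: min(r-i=2, Z[1]=0)=0; Z[14]=0
i=15: min(r-i=1, Z[2]=0)=0; Z[15]=0
i=16: i≥r, start 0; Z[16]=1 grow→box=[16,17)
i=17: i≥r, start 0; Z[17]=4 grow→box=[17,21)
i=18: min(r-i=3, Z[1]=0)=0; Z[18]=0
i=19: min(r-i=2, Z[2]=0)=0; Z[19]=0
i=20: min(r-i=1, Z[3]=0)=0; Z[20]=0
i=21: i≥r, start 0; Z[21]=1 grow→box=[21,22)
i=22: i≥r, start 0; Z[22]=1 grow→box=[22,23)
i=23: i≥r, start 0; Z[23]=4 grow→box=[23,27)
i=24: min(r-i=3, Z[1]=0)=0; Z[24]=0
i=25: min(r-i=2, Z[2]=0)=0; Z[25]=0
i=26: min(r-i=1, Z[3]=0)=0; Z[26]=0
i=27: i≥r, start 0; Z[27]=1 grow→box=[27,28)

[28, 0, 0, 0, 0, 1, 1, 2, 0, 4, 0, 0, 0, 3, 0, 0, 1, 4, 0, 0, 0, 1, 1, 4, 0, 0, 0, 1]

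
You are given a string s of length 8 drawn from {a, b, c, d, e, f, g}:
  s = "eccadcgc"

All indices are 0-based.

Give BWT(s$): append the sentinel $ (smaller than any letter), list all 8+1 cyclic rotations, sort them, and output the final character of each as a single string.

ccgceda$c

rank  rotation   last
    0  $eccadcgc  c
    1  adcgc$ecc  c
    2  c$eccadcg  g
    3  cadcgc$ec  c
    4  ccadcgc$e  e
    5  cgc$eccad  d
    6  dcgc$ecca  a
    7  eccadcgc$  $
    8  gc$eccadc  c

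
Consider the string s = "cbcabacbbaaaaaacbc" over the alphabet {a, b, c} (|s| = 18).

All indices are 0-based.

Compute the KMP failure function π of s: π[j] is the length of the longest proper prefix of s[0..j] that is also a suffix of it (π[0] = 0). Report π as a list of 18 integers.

π[0] = 0
j=1 s[j]='b': π[1]=0 (border '')
j=2 s[j]='c': π[2]=1 (border 'c')
j=3 s[j]='a': k: 1→0; π[3]=0 (border '')
j=4 s[j]='b': π[4]=0 (border '')
j=5 s[j]='a': π[5]=0 (border '')
j=6 s[j]='c': π[6]=1 (border 'c')
j=7 s[j]='b': π[7]=2 (border 'cb')
j=8 s[j]='b': k: 2→0; π[8]=0 (border '')
j=9 s[j]='a': π[9]=0 (border '')
j=10 s[j]='a': π[10]=0 (border '')
j=11 s[j]='a': π[11]=0 (border '')
j=12 s[j]='a': π[12]=0 (border '')
j=13 s[j]='a': π[13]=0 (border '')
j=14 s[j]='a': π[14]=0 (border '')
j=15 s[j]='c': π[15]=1 (border 'c')
j=16 s[j]='b': π[16]=2 (border 'cb')
j=17 s[j]='c': π[17]=3 (border 'cbc')

[0, 0, 1, 0, 0, 0, 1, 2, 0, 0, 0, 0, 0, 0, 0, 1, 2, 3]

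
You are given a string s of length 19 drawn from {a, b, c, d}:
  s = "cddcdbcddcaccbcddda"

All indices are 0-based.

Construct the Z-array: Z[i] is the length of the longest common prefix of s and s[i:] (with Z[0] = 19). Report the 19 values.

[19, 0, 0, 2, 0, 0, 4, 0, 0, 1, 0, 1, 1, 0, 3, 0, 0, 0, 0]

Z[0]=19
i=1: fresh scan; Z[1]=0
i=2: fresh scan; Z[2]=0
i=3: fresh scan; Z[3]=2 grow→box=[3,5)
i=4: min(r-i=1, Z[1]=0)=0; Z[4]=0
i=5: fresh scan; Z[5]=0
i=6: fresh scan; Z[6]=4 grow→box=[6,10)
i=7: min(r-i=3, Z[1]=0)=0; Z[7]=0
i=8: min(r-i=2, Z[2]=0)=0; Z[8]=0
i=9: min(r-i=1, Z[3]=2)=1; Z[9]=1
i=10: fresh scan; Z[10]=0
i=11: fresh scan; Z[11]=1 grow→box=[11,12)
i=12: fresh scan; Z[12]=1 grow→box=[12,13)
i=13: fresh scan; Z[13]=0
i=14: fresh scan; Z[14]=3 grow→box=[14,17)
i=15: min(r-i=2, Z[1]=0)=0; Z[15]=0
i=16: min(r-i=1, Z[2]=0)=0; Z[16]=0
i=17: fresh scan; Z[17]=0
i=18: fresh scan; Z[18]=0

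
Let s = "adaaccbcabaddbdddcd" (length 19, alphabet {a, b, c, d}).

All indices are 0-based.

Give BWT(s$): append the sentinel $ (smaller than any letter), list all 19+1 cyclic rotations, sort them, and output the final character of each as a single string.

ddca$bacdbcadcaddadb

rank  rotation              last
    0  $adaaccbcabaddbdddcd  d
    1  aaccbcabaddbdddcd$ad  d
    2  abaddbdddcd$adaaccbc  c
    3  accbcabaddbdddcd$ada  a
    4  adaaccbcabaddbdddcd$  $
    5  addbdddcd$adaaccbcab  b
    6  baddbdddcd$adaaccbca  a
    7  bcabaddbdddcd$adaacc  c
    8  bdddcd$adaaccbcabadd  d
    9  cabaddbdddcd$adaaccb  b
   10  cbcabaddbdddcd$adaac  c
   11  ccbcabaddbdddcd$adaa  a
   12  cd$adaaccbcabaddbddd  d
   13  d$adaaccbcabaddbdddc  c
   14  daaccbcabaddbdddcd$a  a
   15  dbdddcd$adaaccbcabad  d
   16  dcd$adaaccbcabaddbdd  d
   17  ddbdddcd$adaaccbcaba  a
   18  ddcd$adaaccbcabaddbd  d
   19  dddcd$adaaccbcabaddb  b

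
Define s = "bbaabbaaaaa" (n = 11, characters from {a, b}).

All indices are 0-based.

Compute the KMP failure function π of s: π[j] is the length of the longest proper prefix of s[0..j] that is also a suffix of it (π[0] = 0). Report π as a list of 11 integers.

[0, 1, 0, 0, 1, 2, 3, 4, 0, 0, 0]

π[0] = 0
j=1 s[j]='b': π[1]=1 (border 'b')
j=2 s[j]='a': k: 1→0; π[2]=0 (border '')
j=3 s[j]='a': π[3]=0 (border '')
j=4 s[j]='b': π[4]=1 (border 'b')
j=5 s[j]='b': π[5]=2 (border 'bb')
j=6 s[j]='a': π[6]=3 (border 'bba')
j=7 s[j]='a': π[7]=4 (border 'bbaa')
j=8 s[j]='a': k: 4→0; π[8]=0 (border '')
j=9 s[j]='a': π[9]=0 (border '')
j=10 s[j]='a': π[10]=0 (border '')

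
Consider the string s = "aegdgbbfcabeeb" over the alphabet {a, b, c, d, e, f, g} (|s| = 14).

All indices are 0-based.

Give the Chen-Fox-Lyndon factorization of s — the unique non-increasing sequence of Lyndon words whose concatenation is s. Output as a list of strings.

emit factor 1: 'aegdgbbfc' (i=0, period=9)
emit factor 2: 'abeeb' (i=9, period=5)

["aegdgbbfc", "abeeb"]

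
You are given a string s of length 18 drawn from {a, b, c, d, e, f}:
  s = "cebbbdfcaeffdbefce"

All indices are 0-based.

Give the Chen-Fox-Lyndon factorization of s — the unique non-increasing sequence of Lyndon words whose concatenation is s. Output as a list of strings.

["ce", "bbbdfc", "aeffdbefce"]

emit factor 1: 'ce' (i=0, period=2)
emit factor 2: 'bbbdfc' (i=2, period=6)
emit factor 3: 'aeffdbefce' (i=8, period=10)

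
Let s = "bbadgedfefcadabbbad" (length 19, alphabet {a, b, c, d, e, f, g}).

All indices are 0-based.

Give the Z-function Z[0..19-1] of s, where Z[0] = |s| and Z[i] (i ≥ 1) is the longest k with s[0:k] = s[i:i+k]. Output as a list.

Z[0]=19
i=1: fresh scan; Z[1]=1 grow→box=[1,2)
i=2: fresh scan; Z[2]=0
i=3: fresh scan; Z[3]=0
i=4: fresh scan; Z[4]=0
i=5: fresh scan; Z[5]=0
i=6: fresh scan; Z[6]=0
i=7: fresh scan; Z[7]=0
i=8: fresh scan; Z[8]=0
i=9: fresh scan; Z[9]=0
i=10: fresh scan; Z[10]=0
i=11: fresh scan; Z[11]=0
i=12: fresh scan; Z[12]=0
i=13: fresh scan; Z[13]=0
i=14: fresh scan; Z[14]=2 grow→box=[14,16)
i=15: min(r-i=1, Z[1]=1)=1; Z[15]=4 grow→box=[15,19)
i=16: min(r-i=3, Z[1]=1)=1; Z[16]=1
i=17: min(r-i=2, Z[2]=0)=0; Z[17]=0
i=18: min(r-i=1, Z[3]=0)=0; Z[18]=0

[19, 1, 0, 0, 0, 0, 0, 0, 0, 0, 0, 0, 0, 0, 2, 4, 1, 0, 0]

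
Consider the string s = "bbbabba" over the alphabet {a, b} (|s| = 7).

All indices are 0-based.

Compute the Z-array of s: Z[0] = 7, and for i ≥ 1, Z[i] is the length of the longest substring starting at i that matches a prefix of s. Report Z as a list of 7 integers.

[7, 2, 1, 0, 2, 1, 0]

Z[0]=7
i=1: i≥r, start 0; Z[1]=2 scan→box=[1,3)
i=2: min(r-i=1, Z[1]=2)=1; Z[2]=1
i=3: i≥r, start 0; Z[3]=0
i=4: i≥r, start 0; Z[4]=2 scan→box=[4,6)
i=5: min(r-i=1, Z[1]=2)=1; Z[5]=1
i=6: i≥r, start 0; Z[6]=0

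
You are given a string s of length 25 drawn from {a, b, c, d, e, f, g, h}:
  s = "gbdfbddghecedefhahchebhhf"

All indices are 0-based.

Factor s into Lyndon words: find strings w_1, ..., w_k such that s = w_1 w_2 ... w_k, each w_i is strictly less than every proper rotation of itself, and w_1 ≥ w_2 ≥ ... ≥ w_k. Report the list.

emit factor 1: 'g' (i=0, period=1)
emit factor 2: 'bdf' (i=1, period=3)
emit factor 3: 'bddghecedefh' (i=4, period=12)
emit factor 4: 'ahchebhhf' (i=16, period=9)

["g", "bdf", "bddghecedefh", "ahchebhhf"]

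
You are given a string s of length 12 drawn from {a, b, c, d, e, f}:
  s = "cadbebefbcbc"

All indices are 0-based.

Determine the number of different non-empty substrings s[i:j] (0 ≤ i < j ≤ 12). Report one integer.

70

rank | idx | suffix
   0 |   1 | adbebefbcbc
   1 |  10 | bc
   2 |   8 | bcbc
   3 |   3 | bebefbcbc
   4 |   5 | befbcbc
   5 |  11 | c
   6 |   0 | cadbebefbcbc
   7 |   9 | cbc
   8 |   2 | dbebefbcbc
   9 |   4 | ebefbcbc
  10 |   6 | efbcbc
  11 |   7 | fbcbc

SA = [1, 10, 8, 3, 5, 11, 0, 9, 2, 4, 6, 7]
[i] adj suffixes → lcp
  [1] 1/10 → 0 ('')
  [2] 10/8 → 2 ('bc')
  [3] 8/3 → 1 ('b')
  [4] 3/5 → 2 ('be')
  [5] 5/11 → 0 ('')
  [6] 11/0 → 1 ('c')
  [7] 0/9 → 1 ('c')
  [8] 9/2 → 0 ('')
  [9] 2/4 → 0 ('')
  [10] 4/6 → 1 ('e')
  [11] 6/7 → 0 ('')

n(n+1)/2 = 12·13/2 = 78
Σ LCP = 0 + 0 + 2 + 1 + 2 + 0 + 1 + 1 + 0 + 0 + 1 + 0 = 8
distinct = 78 − 8 = 70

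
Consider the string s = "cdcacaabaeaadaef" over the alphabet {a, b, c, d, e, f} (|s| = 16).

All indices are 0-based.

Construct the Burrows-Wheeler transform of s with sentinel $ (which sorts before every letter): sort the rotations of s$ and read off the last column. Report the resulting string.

fceacabdaad$acaae

rank  rotation           last
    0  $cdcacaabaeaadaef  f
    1  aabaeaadaef$cdcac  c
    2  aadaef$cdcacaabae  e
    3  abaeaadaef$cdcaca  a
    4  acaabaeaadaef$cdc  c
    5  adaef$cdcacaabaea  a
    6  aeaadaef$cdcacaab  b
    7  aef$cdcacaabaeaad  d
    8  baeaadaef$cdcacaa  a
    9  caabaeaadaef$cdca  a
   10  cacaabaeaadaef$cd  d
   11  cdcacaabaeaadaef$  $
   12  daef$cdcacaabaeaa  a
   13  dcacaabaeaadaef$c  c
   14  eaadaef$cdcacaaba  a
   15  ef$cdcacaabaeaada  a
   16  f$cdcacaabaeaadae  e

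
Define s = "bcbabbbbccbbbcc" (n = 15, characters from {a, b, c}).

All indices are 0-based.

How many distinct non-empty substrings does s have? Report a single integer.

sorted suffixes:
  #0 SA[0]=3  'abbbbccbbbcc'
  #1 SA[1]=2  'babbbbccbbbcc'
  #2 SA[2]=4  'bbbbccbbbcc'
  #3 SA[3]=10  'bbbcc'
  #4 SA[4]=5  'bbbccbbbcc'
  #5 SA[5]=11  'bbcc'
  #6 SA[6]=6  'bbccbbbcc'
  #7 SA[7]=0  'bcbabbbbccbbbcc'
  #8 SA[8]=12  'bcc'
  #9 SA[9]=7  'bccbbbcc'
  #10 SA[10]=14  'c'
  #11 SA[11]=1  'cbabbbbccbbbcc'
  #12 SA[12]=9  'cbbbcc'
  #13 SA[13]=13  'cc'
  #14 SA[14]=8  'ccbbbcc'

SA = [3, 2, 4, 10, 5, 11, 6, 0, 12, 7, 14, 1, 9, 13, 8]
rank  pair      lcp
   1  s[3:],s[2:]  0  ''
   2  s[2:],s[4:]  1  'b'
   3  s[4:],s[10:]  3  'bbb'
   4  s[10:],s[5:]  5  'bbbcc'
   5  s[5:],s[11:]  2  'bb'
   6  s[11:],s[6:]  4  'bbcc'
   7  s[6:],s[0:]  1  'b'
   8  s[0:],s[12:]  2  'bc'
   9  s[12:],s[7:]  3  'bcc'
  10  s[7:],s[14:]  0  ''
  11  s[14:],s[1:]  1  'c'
  12  s[1:],s[9:]  2  'cb'
  13  s[9:],s[13:]  1  'c'
  14  s[13:],s[8:]  2  'cc'

n(n+1)/2 = 15·16/2 = 120
Σ LCP = 0 + 0 + 1 + 3 + 5 + 2 + 4 + 1 + 2 + 3 + 0 + 1 + 2 + 1 + 2 = 27
distinct = 120 − 27 = 93

93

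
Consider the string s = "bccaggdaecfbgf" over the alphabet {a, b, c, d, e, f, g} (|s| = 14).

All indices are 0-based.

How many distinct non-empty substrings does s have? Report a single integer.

rank | idx | suffix
   0 |   7 | aecfbgf
   1 |   3 | aggdaecfbgf
   2 |   0 | bccaggdaecfbgf
   3 |  11 | bgf
   4 |   2 | caggdaecfbgf
   5 |   1 | ccaggdaecfbgf
   6 |   9 | cfbgf
   7 |   6 | daecfbgf
   8 |   8 | ecfbgf
   9 |  13 | f
  10 |  10 | fbgf
  11 |   5 | gdaecfbgf
  12 |  12 | gf
  13 |   4 | ggdaecfbgf

SA = [7, 3, 0, 11, 2, 1, 9, 6, 8, 13, 10, 5, 12, 4]
rank  pair      lcp
   1  s[7:],s[3:]  1  'a'
   2  s[3:],s[0:]  0  ''
   3  s[0:],s[11:]  1  'b'
   4  s[11:],s[2:]  0  ''
   5  s[2:],s[1:]  1  'c'
   6  s[1:],s[9:]  1  'c'
   7  s[9:],s[6:]  0  ''
   8  s[6:],s[8:]  0  ''
   9  s[8:],s[13:]  0  ''
  10  s[13:],s[10:]  1  'f'
  11  s[10:],s[5:]  0  ''
  12  s[5:],s[12:]  1  'g'
  13  s[12:],s[4:]  1  'g'

n(n+1)/2 = 14·15/2 = 105
Σ LCP = 0 + 1 + 0 + 1 + 0 + 1 + 1 + 0 + 0 + 0 + 1 + 0 + 1 + 1 = 7
distinct = 105 − 7 = 98

98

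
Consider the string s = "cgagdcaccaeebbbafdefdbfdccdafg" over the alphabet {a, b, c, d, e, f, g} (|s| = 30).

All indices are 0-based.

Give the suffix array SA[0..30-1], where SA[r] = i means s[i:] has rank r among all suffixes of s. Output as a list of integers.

rank | idx | suffix
   0 |   6 | accaeebbbafdefdbfdccdafg
   1 |   9 | aeebbbafdefdbfdccdafg
   2 |  15 | afdefdbfdccdafg
   3 |  27 | afg
   4 |   2 | agdcaccaeebbbafdefdbfdccdafg
   5 |  14 | bafdefdbfdccdafg
   6 |  13 | bbafdefdbfdccdafg
   7 |  12 | bbbafdefdbfdccdafg
   8 |  21 | bfdccdafg
   9 |   5 | caccaeebbbafdefdbfdccdafg
  10 |   8 | caeebbbafdefdbfdccdafg
  11 |   7 | ccaeebbbafdefdbfdccdafg
  12 |  24 | ccdafg
  13 |  25 | cdafg
  14 |   0 | cgagdcaccaeebbbafdefdbfdccdafg
  15 |  26 | dafg
  16 |  20 | dbfdccdafg
  17 |   4 | dcaccaeebbbafdefdbfdccdafg
  18 |  23 | dccdafg
  19 |  17 | defdbfdccdafg
  20 |  11 | ebbbafdefdbfdccdafg
  21 |  10 | eebbbafdefdbfdccdafg
  22 |  18 | efdbfdccdafg
  23 |  19 | fdbfdccdafg
  24 |  22 | fdccdafg
  25 |  16 | fdefdbfdccdafg
  26 |  28 | fg
  27 |  29 | g
  28 |   1 | gagdcaccaeebbbafdefdbfdccdafg
  29 |   3 | gdcaccaeebbbafdefdbfdccdafg

[6, 9, 15, 27, 2, 14, 13, 12, 21, 5, 8, 7, 24, 25, 0, 26, 20, 4, 23, 17, 11, 10, 18, 19, 22, 16, 28, 29, 1, 3]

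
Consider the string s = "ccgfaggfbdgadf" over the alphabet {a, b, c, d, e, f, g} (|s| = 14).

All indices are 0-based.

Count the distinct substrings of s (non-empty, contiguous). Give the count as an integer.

rank | idx | suffix
   0 |  11 | adf
   1 |   4 | aggfbdgadf
   2 |   8 | bdgadf
   3 |   0 | ccgfaggfbdgadf
   4 |   1 | cgfaggfbdgadf
   5 |  12 | df
   6 |   9 | dgadf
   7 |  13 | f
   8 |   3 | faggfbdgadf
   9 |   7 | fbdgadf
  10 |  10 | gadf
  11 |   2 | gfaggfbdgadf
  12 |   6 | gfbdgadf
  13 |   5 | ggfbdgadf

SA = [11, 4, 8, 0, 1, 12, 9, 13, 3, 7, 10, 2, 6, 5]
i: (SA[i-1],SA[i]) lcp shared
  1: (11,4) 1 'a'
  2: (4,8) 0 ''
  3: (8,0) 0 ''
  4: (0,1) 1 'c'
  5: (1,12) 0 ''
  6: (12,9) 1 'd'
  7: (9,13) 0 ''
  8: (13,3) 1 'f'
  9: (3,7) 1 'f'
  10: (7,10) 0 ''
  11: (10,2) 1 'g'
  12: (2,6) 2 'gf'
  13: (6,5) 1 'g'

n(n+1)/2 = 14·15/2 = 105
Σ LCP = 0 + 1 + 0 + 0 + 1 + 0 + 1 + 0 + 1 + 1 + 0 + 1 + 2 + 1 = 9
distinct = 105 − 9 = 96

96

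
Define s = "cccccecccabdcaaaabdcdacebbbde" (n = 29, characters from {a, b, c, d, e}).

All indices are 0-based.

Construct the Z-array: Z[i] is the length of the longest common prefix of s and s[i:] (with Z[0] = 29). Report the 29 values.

[29, 4, 3, 2, 1, 0, 3, 2, 1, 0, 0, 0, 1, 0, 0, 0, 0, 0, 0, 1, 0, 0, 1, 0, 0, 0, 0, 0, 0]

Z[0]=29
i=1: fresh scan; Z[1]=4 extend→box=[1,5)
i=2: min(r-i=3, Z[1]=4)=3; Z[2]=3
i=3: min(r-i=2, Z[2]=3)=2; Z[3]=2
i=4: min(r-i=1, Z[3]=2)=1; Z[4]=1
i=5: fresh scan; Z[5]=0
i=6: fresh scan; Z[6]=3 extend→box=[6,9)
i=7: min(r-i=2, Z[1]=4)=2; Z[7]=2
i=8: min(r-i=1, Z[2]=3)=1; Z[8]=1
i=9: fresh scan; Z[9]=0
i=10: fresh scan; Z[10]=0
i=11: fresh scan; Z[11]=0
i=12: fresh scan; Z[12]=1 extend→box=[12,13)
i=13: fresh scan; Z[13]=0
i=14: fresh scan; Z[14]=0
i=15: fresh scan; Z[15]=0
i=16: fresh scan; Z[16]=0
i=17: fresh scan; Z[17]=0
i=18: fresh scan; Z[18]=0
i=19: fresh scan; Z[19]=1 extend→box=[19,20)
i=20: fresh scan; Z[20]=0
i=21: fresh scan; Z[21]=0
i=22: fresh scan; Z[22]=1 extend→box=[22,23)
i=23: fresh scan; Z[23]=0
i=24: fresh scan; Z[24]=0
i=25: fresh scan; Z[25]=0
i=26: fresh scan; Z[26]=0
i=27: fresh scan; Z[27]=0
i=28: fresh scan; Z[28]=0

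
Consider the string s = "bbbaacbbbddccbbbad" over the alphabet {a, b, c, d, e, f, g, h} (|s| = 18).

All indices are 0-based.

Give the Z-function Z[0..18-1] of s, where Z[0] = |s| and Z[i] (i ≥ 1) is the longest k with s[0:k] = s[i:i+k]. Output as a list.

Z[0]=18
i=1: outside box; Z[1]=2 grow→box=[1,3)
i=2: min(r-i=1, Z[1]=2)=1; Z[2]=1
i=3: outside box; Z[3]=0
i=4: outside box; Z[4]=0
i=5: outside box; Z[5]=0
i=6: outside box; Z[6]=3 grow→box=[6,9)
i=7: min(r-i=2, Z[1]=2)=2; Z[7]=2
i=8: min(r-i=1, Z[2]=1)=1; Z[8]=1
i=9: outside box; Z[9]=0
i=10: outside box; Z[10]=0
i=11: outside box; Z[11]=0
i=12: outside box; Z[12]=0
i=13: outside box; Z[13]=4 grow→box=[13,17)
i=14: min(r-i=3, Z[1]=2)=2; Z[14]=2
i=15: min(r-i=2, Z[2]=1)=1; Z[15]=1
i=16: min(r-i=1, Z[3]=0)=0; Z[16]=0
i=17: outside box; Z[17]=0

[18, 2, 1, 0, 0, 0, 3, 2, 1, 0, 0, 0, 0, 4, 2, 1, 0, 0]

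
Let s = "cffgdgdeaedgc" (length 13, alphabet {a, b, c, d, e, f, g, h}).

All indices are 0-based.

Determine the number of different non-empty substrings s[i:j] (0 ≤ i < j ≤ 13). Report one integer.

rank→(start, suffix):
  0 → (8, 'aedgc')
  1 → (12, 'c')
  2 → (0, 'cffgdgdeaedgc')
  3 → (6, 'deaedgc')
  4 → (10, 'dgc')
  5 → (4, 'dgdeaedgc')
  6 → (7, 'eaedgc')
  7 → (9, 'edgc')
  8 → (1, 'ffgdgdeaedgc')
  9 → (2, 'fgdgdeaedgc')
  10 → (11, 'gc')
  11 → (5, 'gdeaedgc')
  12 → (3, 'gdgdeaedgc')

SA = [8, 12, 0, 6, 10, 4, 7, 9, 1, 2, 11, 5, 3]
i: (SA[i-1],SA[i]) lcp shared
  1: (8,12) 0 ''
  2: (12,0) 1 'c'
  3: (0,6) 0 ''
  4: (6,10) 1 'd'
  5: (10,4) 2 'dg'
  6: (4,7) 0 ''
  7: (7,9) 1 'e'
  8: (9,1) 0 ''
  9: (1,2) 1 'f'
  10: (2,11) 0 ''
  11: (11,5) 1 'g'
  12: (5,3) 2 'gd'

n(n+1)/2 = 13·14/2 = 91
Σ LCP = 0 + 0 + 1 + 0 + 1 + 2 + 0 + 1 + 0 + 1 + 0 + 1 + 2 = 9
distinct = 91 − 9 = 82

82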